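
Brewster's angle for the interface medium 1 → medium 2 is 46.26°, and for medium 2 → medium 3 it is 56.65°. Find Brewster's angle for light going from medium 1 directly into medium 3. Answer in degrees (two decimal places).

tan θ_B(1→2) = n₂/n₁ = tan 46.26° = 1.0450.
tan θ_B(2→3) = n₃/n₂ = tan 56.65° = 1.5195.
So n₃/n₁ = (n₂/n₁)(n₃/n₂) = 1.0450 × 1.5195 = 1.5878.
θ_B(1→3) = arctan(1.5878) = 57.80°.

θ_B ≈ 57.80°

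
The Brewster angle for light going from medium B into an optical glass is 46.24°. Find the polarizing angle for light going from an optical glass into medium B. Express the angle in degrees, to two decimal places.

tan θ_B' = n₁/n₂ = 1/tan θ_B, so θ_B' = 90° − θ_B.
θ_B' = 90° − 46.24° = 43.76°.

θ_B' ≈ 43.76°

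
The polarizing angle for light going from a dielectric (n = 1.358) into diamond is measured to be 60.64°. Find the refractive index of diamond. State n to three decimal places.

At the polarizing angle, tan θ_B = n₂/n₁ with n₁ on the incident side (a dielectric) and n₂ on the transmitted side (diamond).
n₂ = n₁ tan θ_B = 1.358 × tan 60.64° = 2.414.

n ≈ 2.414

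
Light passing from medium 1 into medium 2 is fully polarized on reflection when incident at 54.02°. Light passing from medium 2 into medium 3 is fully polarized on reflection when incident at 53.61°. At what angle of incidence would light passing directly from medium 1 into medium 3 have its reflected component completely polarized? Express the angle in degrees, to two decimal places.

tan θ_B(1→2) = n₂/n₁ = tan 54.02° = 1.3774.
tan θ_B(2→3) = n₃/n₂ = tan 53.61° = 1.3569.
n₃/n₁ = 1.8689. Then tan θ_B(1→3) = n₃/n₁, so θ_B(1→3) = arctan(1.8689) = 61.85°.

θ_B ≈ 61.85°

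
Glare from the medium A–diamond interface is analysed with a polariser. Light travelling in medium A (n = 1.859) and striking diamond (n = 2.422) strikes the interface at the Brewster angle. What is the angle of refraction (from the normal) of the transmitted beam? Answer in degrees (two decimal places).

First find Brewster's angle: tan θ_B = 2.422/1.859 = 1.3029, giving θ_B = 52.49°.
At Brewster's angle the reflected and refracted rays are perpendicular, so θ_t = 90° − θ_B = 90° − 52.49° = 37.51°.

θ_t ≈ 37.51°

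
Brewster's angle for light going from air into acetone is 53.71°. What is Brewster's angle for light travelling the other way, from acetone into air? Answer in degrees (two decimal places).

tan θ_B' = n₁/n₂ = 1/tan θ_B, so θ_B' = 90° − θ_B.
θ_B' = 90° − 53.71° = 36.29°.

θ_B' ≈ 36.29°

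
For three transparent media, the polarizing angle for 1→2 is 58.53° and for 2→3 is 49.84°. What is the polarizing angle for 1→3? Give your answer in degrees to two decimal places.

tan θ_B(1→2) = n₂/n₁ = tan 58.53° = 1.6338.
tan θ_B(2→3) = n₃/n₂ = tan 49.84° = 1.1850.
So n₃/n₁ = (n₂/n₁)(n₃/n₂) = 1.6338 × 1.1850 = 1.9360.
θ_B(1→3) = arctan(1.9360) = 62.68°.

θ_B ≈ 62.68°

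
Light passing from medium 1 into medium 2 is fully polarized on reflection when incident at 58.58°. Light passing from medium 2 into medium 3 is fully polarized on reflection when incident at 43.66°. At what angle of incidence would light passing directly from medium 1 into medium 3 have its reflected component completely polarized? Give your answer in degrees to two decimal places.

tan θ_B(1→2) = n₂/n₁ = tan 58.58° = 1.6370.
tan θ_B(2→3) = n₃/n₂ = tan 43.66° = 0.9543.
n₃/n₁ = 1.5621. Then tan θ_B(1→3) = n₃/n₁, so θ_B(1→3) = arctan(1.5621) = 57.37°.

θ_B ≈ 57.37°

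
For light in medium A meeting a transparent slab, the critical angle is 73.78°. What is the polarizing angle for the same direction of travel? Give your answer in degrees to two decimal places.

At the critical angle sin θ_c = n₂/n₁, giving n₂/n₁ = sin 73.78° = 0.9602.
Then tan θ_B = n₂/n₁ = 0.9602, so θ_B = arctan 0.9602 = 43.84°.

θ_B ≈ 43.84°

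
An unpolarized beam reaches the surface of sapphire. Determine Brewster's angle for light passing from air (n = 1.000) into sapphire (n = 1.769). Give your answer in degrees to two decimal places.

At Brewster's angle the reflected and refracted rays are perpendicular, which with Snell's law gives tan θ_B = n₂/n₁.
Brewster's condition: tan θ_B = n₂/n₁ = 1.769/1.000 = 1.7690. Taking the arctangent, θ_B = 60.52°.

θ_B ≈ 60.52°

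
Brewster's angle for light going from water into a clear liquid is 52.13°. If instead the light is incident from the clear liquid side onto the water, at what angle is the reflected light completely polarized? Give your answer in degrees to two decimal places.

The two Brewster angles are complementary: θ_B' = 90° − θ_B = 90° − 52.13° = 37.87°.

θ_B' ≈ 37.87°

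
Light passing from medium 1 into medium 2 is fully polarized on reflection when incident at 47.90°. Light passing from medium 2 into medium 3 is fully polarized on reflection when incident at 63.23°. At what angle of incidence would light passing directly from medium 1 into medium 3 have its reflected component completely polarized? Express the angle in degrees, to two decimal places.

θ_B ≈ 65.49°

n₂/n₁ = tan 47.90° = 1.1067 and n₃/n₂ = tan 63.23° = 1.9822.
So n₃/n₁ = (n₂/n₁)(n₃/n₂) = 1.1067 × 1.9822 = 2.1938.
θ_B(1→3) = arctan(2.1938) = 65.49°.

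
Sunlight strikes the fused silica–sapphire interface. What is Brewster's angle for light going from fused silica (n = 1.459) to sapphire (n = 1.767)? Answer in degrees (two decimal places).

Here n₂/n₁ = 1.767/1.459 = 1.2111, and Brewster's law gives tan θ_B = n₂/n₁.
θ_B = arctan(1.2111) = 50.45°.

θ_B ≈ 50.45°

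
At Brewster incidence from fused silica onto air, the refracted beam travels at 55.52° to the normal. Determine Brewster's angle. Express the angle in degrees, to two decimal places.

θ_B ≈ 34.48°

Brewster's condition makes the reflected and refracted beams perpendicular: θ_B + θ_t = 90°.
θ_B = 90° − 55.52° = 34.48°.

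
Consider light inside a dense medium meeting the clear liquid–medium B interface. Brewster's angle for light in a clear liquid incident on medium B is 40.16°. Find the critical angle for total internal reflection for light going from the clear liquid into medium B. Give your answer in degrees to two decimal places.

tan θ_B = n₂/n₁ = tan 40.16° = 0.8439.
Total internal reflection: sin θ_c = n₂/n₁ = 0.8439.
θ_c = arcsin(0.8439) = 57.55°.

θ_c ≈ 57.55°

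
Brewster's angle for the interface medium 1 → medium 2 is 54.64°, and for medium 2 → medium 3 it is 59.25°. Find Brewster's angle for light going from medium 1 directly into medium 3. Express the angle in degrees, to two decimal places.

n₂/n₁ = tan 54.64° = 1.4092 and n₃/n₂ = tan 59.25° = 1.6808.
n₃/n₁ = 2.3687. Then tan θ_B(1→3) = n₃/n₁, so θ_B(1→3) = arctan(2.3687) = 67.11°.

θ_B ≈ 67.11°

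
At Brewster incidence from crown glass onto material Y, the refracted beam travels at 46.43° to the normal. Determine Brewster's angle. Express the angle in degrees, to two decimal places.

Since the reflected and refracted rays are at right angles at the polarizing angle, θ_B + θ_t = 90°.
θ_B = 90° − 46.43° = 43.57°.

θ_B ≈ 43.57°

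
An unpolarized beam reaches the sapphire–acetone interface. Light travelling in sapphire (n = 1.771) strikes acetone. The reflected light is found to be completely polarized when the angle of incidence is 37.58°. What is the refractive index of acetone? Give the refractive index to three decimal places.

Full polarization of the reflected beam means tan θ_B = n₂/n₁, where n₁ is the incident medium (sapphire).
n₂ = n₁ tan θ_B = 1.771 × tan 37.58° = 1.363.

n ≈ 1.363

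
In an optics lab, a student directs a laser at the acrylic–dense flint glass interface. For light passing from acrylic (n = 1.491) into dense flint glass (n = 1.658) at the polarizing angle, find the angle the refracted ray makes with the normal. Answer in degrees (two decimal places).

θ_t ≈ 41.96°

θ_B = arctan(n₂/n₁) = arctan(1.658/1.491) = 48.04°.
At Brewster's angle the reflected and refracted rays are perpendicular, so θ_t = 90° − θ_B = 90° − 48.04° = 41.96°.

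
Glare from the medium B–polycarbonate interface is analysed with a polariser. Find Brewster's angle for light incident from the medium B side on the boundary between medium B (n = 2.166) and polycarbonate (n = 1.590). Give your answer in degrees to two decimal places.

θ_B ≈ 36.28°

The reflected p-component vanishes when tan θ_B = n₂/n₁.
Brewster's condition: tan θ_B = n₂/n₁ = 1.590/2.166 = 0.7341.
So θ_B = arctan 0.7341 = 36.28°.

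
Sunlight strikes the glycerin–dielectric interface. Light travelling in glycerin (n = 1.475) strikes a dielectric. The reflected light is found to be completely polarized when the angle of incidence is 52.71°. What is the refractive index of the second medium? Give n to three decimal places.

n ≈ 1.937

At the polarizing angle, tan θ_B = n₂/n₁ with n₁ on the incident side (glycerin) and n₂ on the transmitted side (a dielectric).
n₂ = n₁ tan θ_B = 1.475 × tan 52.71° = 1.937.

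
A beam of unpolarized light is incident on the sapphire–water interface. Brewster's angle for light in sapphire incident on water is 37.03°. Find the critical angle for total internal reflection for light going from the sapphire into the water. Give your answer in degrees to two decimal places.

n₂/n₁ = tan 37.03° = 0.7544; the critical angle satisfies sin θ_c = n₂/n₁.
θ_c = arcsin(0.7544) = 48.97°.

θ_c ≈ 48.97°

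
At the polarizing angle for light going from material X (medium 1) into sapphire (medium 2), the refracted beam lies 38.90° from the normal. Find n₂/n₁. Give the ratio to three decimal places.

n₂/n₁ ≈ 1.239

At Brewster incidence θ_B = 90° − θ_t = 90° − 38.90° = 51.10°.
Then n₂/n₁ = tan θ_B = tan 51.10° = 1.239.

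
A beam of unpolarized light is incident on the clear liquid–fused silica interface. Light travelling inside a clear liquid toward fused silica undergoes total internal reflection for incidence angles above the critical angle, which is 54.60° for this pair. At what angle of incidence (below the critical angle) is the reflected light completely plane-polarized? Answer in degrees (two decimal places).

n₂/n₁ = sin θ_c = sin 54.60° = 0.8151.
tan θ_B equals the same ratio, so θ_B = arctan(0.8151) = 39.18°.

θ_B ≈ 39.18°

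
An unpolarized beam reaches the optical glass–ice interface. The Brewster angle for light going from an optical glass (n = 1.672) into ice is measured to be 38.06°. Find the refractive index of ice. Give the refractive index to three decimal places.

At the Brewster angle, tan θ_B = n₂/n₁ with n₁ on the incident side (an optical glass) and n₂ on the transmitted side (ice).
n₂ = n₁ tan θ_B = 1.672 × tan 38.06° = 1.309.

n ≈ 1.309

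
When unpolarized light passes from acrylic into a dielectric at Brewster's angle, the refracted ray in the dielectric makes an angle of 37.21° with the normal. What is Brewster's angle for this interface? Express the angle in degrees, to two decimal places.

Brewster's condition makes the reflected and refracted beams perpendicular: θ_B + θ_t = 90°.
θ_B = 90° − 37.21° = 52.79°.

θ_B ≈ 52.79°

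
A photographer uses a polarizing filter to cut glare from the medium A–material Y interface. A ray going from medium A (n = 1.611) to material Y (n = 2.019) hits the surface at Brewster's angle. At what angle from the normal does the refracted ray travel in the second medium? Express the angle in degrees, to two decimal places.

tan θ_B = n₂/n₁ = 2.019/1.611 = 1.2533, so θ_B = 51.41°.
The refracted ray is perpendicular to the reflected ray, so θ_t = 90° − θ_B = 38.59°.

θ_t ≈ 38.59°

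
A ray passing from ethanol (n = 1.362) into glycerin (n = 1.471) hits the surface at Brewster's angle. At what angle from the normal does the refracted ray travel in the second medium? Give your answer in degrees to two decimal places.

θ_t ≈ 42.80°

θ_B = arctan(n₂/n₁) = arctan(1.471/1.362) = 47.20°.
The refracted ray is perpendicular to the reflected ray, so θ_t = 90° − θ_B = 42.80°.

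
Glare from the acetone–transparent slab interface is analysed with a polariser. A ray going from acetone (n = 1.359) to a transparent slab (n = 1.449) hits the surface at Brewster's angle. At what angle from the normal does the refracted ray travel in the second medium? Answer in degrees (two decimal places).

tan θ_B = n₂/n₁ = 1.449/1.359 = 1.0662, so θ_B = 46.84°.
Since θ_B + θ_t = 90° at Brewster incidence, θ_t = 90° − 46.84° = 43.16°.

θ_t ≈ 43.16°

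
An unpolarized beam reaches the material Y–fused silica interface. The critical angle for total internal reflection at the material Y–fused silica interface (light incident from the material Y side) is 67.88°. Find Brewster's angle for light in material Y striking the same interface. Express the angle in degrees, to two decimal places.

θ_B ≈ 42.81°

n₂/n₁ = sin θ_c = sin 67.88° = 0.9264.
tan θ_B equals the same ratio, so θ_B = arctan(0.9264) = 42.81°.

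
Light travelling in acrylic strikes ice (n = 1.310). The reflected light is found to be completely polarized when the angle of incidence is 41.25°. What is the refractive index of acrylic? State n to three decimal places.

Brewster's law: tan θ_B = n₂/n₁ (light incident in acrylic, refracted into ice).
n₁ = n₂ / tan θ_B = 1.310 / tan 41.25° = 1.494.

n ≈ 1.494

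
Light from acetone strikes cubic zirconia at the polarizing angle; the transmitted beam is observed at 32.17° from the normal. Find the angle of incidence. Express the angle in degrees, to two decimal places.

Since the reflected and refracted rays are at right angles at the polarizing angle, θ_B + θ_t = 90°.
θ_B = 90° − 32.17° = 57.83°.

θ_B ≈ 57.83°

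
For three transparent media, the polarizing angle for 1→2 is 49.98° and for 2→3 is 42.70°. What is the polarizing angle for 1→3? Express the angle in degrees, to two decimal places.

θ_B ≈ 47.70°

Each Brewster angle gives a ratio: n₂/n₁ = tan 49.98° = 1.1909, n₃/n₂ = tan 42.70° = 0.9228.
n₃/n₁ = 1.0989. Then tan θ_B(1→3) = n₃/n₁, so θ_B(1→3) = arctan(1.0989) = 47.70°.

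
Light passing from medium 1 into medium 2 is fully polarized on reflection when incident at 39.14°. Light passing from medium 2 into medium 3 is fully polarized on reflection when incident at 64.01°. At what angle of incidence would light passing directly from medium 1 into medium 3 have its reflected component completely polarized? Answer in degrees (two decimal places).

n₂/n₁ = tan 39.14° = 0.8138 and n₃/n₂ = tan 64.01° = 2.0512.
Multiplying, n₃/n₁ = 0.8138 × 2.0512 = 1.6694, and θ_B(1→3) = arctan 1.6694 = 59.08°.

θ_B ≈ 59.08°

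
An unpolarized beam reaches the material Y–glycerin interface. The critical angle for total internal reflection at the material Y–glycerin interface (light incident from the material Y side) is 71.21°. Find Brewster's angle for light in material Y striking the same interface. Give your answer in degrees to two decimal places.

n₂/n₁ = sin θ_c = sin 71.21° = 0.9467.
tan θ_B equals the same ratio, so θ_B = arctan(0.9467) = 43.43°.

θ_B ≈ 43.43°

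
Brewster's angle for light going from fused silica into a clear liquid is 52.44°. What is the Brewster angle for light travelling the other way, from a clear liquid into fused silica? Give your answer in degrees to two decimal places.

tan θ_B' = n₁/n₂ = 1/tan θ_B, so θ_B' = 90° − θ_B.
θ_B' = 90° − 52.44° = 37.56°.

θ_B' ≈ 37.56°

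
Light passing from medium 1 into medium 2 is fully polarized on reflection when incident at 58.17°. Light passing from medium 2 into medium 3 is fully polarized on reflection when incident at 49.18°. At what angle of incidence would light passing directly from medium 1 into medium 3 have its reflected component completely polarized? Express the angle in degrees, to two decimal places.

Each Brewster angle gives a ratio: n₂/n₁ = tan 58.17° = 1.6110, n₃/n₂ = tan 49.18° = 1.1577.
Multiplying, n₃/n₁ = 1.6110 × 1.1577 = 1.8650, and θ_B(1→3) = arctan 1.8650 = 61.80°.

θ_B ≈ 61.80°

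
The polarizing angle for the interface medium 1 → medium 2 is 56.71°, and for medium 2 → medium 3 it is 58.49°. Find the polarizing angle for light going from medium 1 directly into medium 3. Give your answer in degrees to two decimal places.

θ_B ≈ 68.07°

n₂/n₁ = tan 56.71° = 1.5229 and n₃/n₂ = tan 58.49° = 1.6312.
Multiplying, n₃/n₁ = 1.5229 × 1.6312 = 2.4842, and θ_B(1→3) = arctan 2.4842 = 68.07°.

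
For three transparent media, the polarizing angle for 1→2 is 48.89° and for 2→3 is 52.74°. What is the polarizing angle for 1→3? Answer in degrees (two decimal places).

n₂/n₁ = tan 48.89° = 1.1459 and n₃/n₂ = tan 52.74° = 1.3146.
Multiplying, n₃/n₁ = 1.1459 × 1.3146 = 1.5064, and θ_B(1→3) = arctan 1.5064 = 56.42°.

θ_B ≈ 56.42°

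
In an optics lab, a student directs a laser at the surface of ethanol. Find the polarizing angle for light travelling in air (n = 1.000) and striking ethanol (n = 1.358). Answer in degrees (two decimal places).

The reflected p-component vanishes when tan θ_B = n₂/n₁.
Here n₂/n₁ = 1.358/1.000 = 1.3580, and Brewster's law gives tan θ_B = n₂/n₁. Taking the arctangent, θ_B = 53.63°.

θ_B ≈ 53.63°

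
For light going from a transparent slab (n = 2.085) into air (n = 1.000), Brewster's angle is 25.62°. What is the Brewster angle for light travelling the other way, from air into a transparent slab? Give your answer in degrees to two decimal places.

θ_B' ≈ 64.38°

tan θ_B' = n₁/n₂ = 1/tan θ_B, so θ_B' = 90° − θ_B.
θ_B' = 90° − 25.62° = 64.38°.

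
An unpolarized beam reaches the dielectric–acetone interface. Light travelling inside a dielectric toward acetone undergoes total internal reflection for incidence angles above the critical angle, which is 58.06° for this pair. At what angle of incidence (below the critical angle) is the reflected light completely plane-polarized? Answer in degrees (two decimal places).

n₂/n₁ = sin θ_c = sin 58.06° = 0.8486.
tan θ_B equals the same ratio, so θ_B = arctan(0.8486) = 40.32°.

θ_B ≈ 40.32°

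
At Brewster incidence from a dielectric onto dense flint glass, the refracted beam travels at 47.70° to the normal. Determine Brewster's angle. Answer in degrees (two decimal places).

θ_B ≈ 42.30°

Since the reflected and refracted rays are at right angles at the polarizing angle, θ_B + θ_t = 90°.
θ_B = 90° − 47.70° = 42.30°.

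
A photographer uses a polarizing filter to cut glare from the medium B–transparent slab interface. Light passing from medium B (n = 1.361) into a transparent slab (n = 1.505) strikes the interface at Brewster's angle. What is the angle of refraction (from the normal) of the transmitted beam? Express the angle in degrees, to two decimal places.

θ_t ≈ 42.12°

tan θ_B = n₂/n₁ = 1.505/1.361 = 1.1058, so θ_B = 47.88°.
At Brewster's angle the reflected and refracted rays are perpendicular, so θ_t = 90° − θ_B = 90° − 47.88° = 42.12°.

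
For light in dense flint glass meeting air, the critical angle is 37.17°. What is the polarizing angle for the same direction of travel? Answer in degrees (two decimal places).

θ_B ≈ 31.14°

At the critical angle sin θ_c = n₂/n₁, giving n₂/n₁ = sin 37.17° = 0.6042.
Then tan θ_B = n₂/n₁ = 0.6042, so θ_B = arctan 0.6042 = 31.14°.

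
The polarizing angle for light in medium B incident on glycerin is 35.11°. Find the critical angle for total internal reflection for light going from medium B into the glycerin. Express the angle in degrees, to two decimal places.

n₂/n₁ = tan 35.11° = 0.7031; the critical angle satisfies sin θ_c = n₂/n₁.
θ_c = arcsin(0.7031) = 44.67°.

θ_c ≈ 44.67°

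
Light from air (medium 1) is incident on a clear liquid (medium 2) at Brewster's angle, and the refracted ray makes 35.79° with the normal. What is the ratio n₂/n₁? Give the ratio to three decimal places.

n₂/n₁ ≈ 1.387

θ_B + θ_t = 90°, so θ_B = 90° − 35.79° = 54.21°.
Then n₂/n₁ = tan θ_B = tan 54.21° = 1.387.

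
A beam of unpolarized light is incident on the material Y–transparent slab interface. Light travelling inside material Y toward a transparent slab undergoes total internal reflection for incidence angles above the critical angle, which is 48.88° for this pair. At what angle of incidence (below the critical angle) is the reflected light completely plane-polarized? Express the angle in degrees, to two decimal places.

θ_B ≈ 36.99°

sin θ_c = n₂/n₁, so n₂/n₁ = sin 48.88° = 0.7533.
Brewster: tan θ_B = n₂/n₁ = 0.7533.
θ_B = arctan(0.7533) = 36.99°.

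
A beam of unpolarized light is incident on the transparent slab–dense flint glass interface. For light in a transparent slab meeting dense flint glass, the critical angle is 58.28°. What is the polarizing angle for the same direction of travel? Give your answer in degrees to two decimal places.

n₂/n₁ = sin θ_c = sin 58.28° = 0.8506.
tan θ_B equals the same ratio, so θ_B = arctan(0.8506) = 40.39°.

θ_B ≈ 40.39°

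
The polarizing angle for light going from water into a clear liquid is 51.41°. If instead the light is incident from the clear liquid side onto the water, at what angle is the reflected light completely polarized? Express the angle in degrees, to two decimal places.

tan θ_B' = n₁/n₂ = 1/tan θ_B, so θ_B' = 90° − θ_B.
θ_B' = 90° − 51.41° = 38.59°.

θ_B' ≈ 38.59°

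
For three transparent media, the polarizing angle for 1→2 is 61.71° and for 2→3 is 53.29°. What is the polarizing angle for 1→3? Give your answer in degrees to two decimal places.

Each Brewster angle gives a ratio: n₂/n₁ = tan 61.71° = 1.8580, n₃/n₂ = tan 53.29° = 1.3411.
n₃/n₁ = 2.4918. Then tan θ_B(1→3) = n₃/n₁, so θ_B(1→3) = arctan(2.4918) = 68.13°.

θ_B ≈ 68.13°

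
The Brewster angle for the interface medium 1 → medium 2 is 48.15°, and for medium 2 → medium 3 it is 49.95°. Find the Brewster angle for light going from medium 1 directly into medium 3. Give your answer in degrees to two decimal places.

θ_B ≈ 53.02°

tan θ_B(1→2) = n₂/n₁ = tan 48.15° = 1.1165.
tan θ_B(2→3) = n₃/n₂ = tan 49.95° = 1.1896.
Multiplying, n₃/n₁ = 1.1165 × 1.1896 = 1.3282, and θ_B(1→3) = arctan 1.3282 = 53.02°.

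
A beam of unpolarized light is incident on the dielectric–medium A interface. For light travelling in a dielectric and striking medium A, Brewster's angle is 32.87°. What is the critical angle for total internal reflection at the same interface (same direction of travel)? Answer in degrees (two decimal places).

From Brewster, n₂/n₁ = tan θ_B = tan 32.87° = 0.6462.
Then sin θ_c = n₂/n₁ = 0.6462, so θ_c = arcsin 0.6462 = 40.25°.

θ_c ≈ 40.25°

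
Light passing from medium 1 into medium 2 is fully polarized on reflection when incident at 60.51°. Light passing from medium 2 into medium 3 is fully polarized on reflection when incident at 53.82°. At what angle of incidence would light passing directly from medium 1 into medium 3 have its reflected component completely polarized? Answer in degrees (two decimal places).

θ_B ≈ 67.53°

Each Brewster angle gives a ratio: n₂/n₁ = tan 60.51° = 1.7682, n₃/n₂ = tan 53.82° = 1.3673.
n₃/n₁ = 2.4177. Then tan θ_B(1→3) = n₃/n₁, so θ_B(1→3) = arctan(2.4177) = 67.53°.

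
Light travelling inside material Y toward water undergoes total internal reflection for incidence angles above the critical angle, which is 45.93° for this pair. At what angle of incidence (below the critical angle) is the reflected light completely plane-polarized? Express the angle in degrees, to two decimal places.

θ_B ≈ 35.70°

sin θ_c = n₂/n₁, so n₂/n₁ = sin 45.93° = 0.7185.
Brewster: tan θ_B = n₂/n₁ = 0.7185.
θ_B = arctan(0.7185) = 35.70°.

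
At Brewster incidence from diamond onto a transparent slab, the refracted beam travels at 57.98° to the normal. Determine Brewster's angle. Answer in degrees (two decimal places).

Brewster's condition makes the reflected and refracted beams perpendicular: θ_B + θ_t = 90°.
So θ_B = 90° − θ_t = 90° − 57.98° = 32.02°.

θ_B ≈ 32.02°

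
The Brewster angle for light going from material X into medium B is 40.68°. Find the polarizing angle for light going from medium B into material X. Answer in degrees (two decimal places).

θ_B' ≈ 49.32°

tan θ_B' = n₁/n₂ = 1/tan θ_B, so θ_B' = 90° − θ_B.
θ_B' = 90° − 40.68° = 49.32°.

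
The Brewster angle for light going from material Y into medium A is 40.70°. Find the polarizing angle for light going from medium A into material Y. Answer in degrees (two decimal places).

The two Brewster angles are complementary: θ_B' = 90° − θ_B = 90° − 40.70° = 49.30°.

θ_B' ≈ 49.30°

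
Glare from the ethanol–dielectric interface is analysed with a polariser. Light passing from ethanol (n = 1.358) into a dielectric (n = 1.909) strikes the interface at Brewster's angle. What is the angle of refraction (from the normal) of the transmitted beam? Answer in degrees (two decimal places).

θ_t ≈ 35.43°

θ_B = arctan(n₂/n₁) = arctan(1.909/1.358) = 54.57°.
The refracted ray is perpendicular to the reflected ray, so θ_t = 90° − θ_B = 35.43°.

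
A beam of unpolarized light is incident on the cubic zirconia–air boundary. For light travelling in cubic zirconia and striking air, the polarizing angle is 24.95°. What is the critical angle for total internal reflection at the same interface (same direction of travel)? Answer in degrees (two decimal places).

θ_c ≈ 27.73°

From Brewster, n₂/n₁ = tan θ_B = tan 24.95° = 0.4652.
Then sin θ_c = n₂/n₁ = 0.4652, so θ_c = arcsin 0.4652 = 27.73°.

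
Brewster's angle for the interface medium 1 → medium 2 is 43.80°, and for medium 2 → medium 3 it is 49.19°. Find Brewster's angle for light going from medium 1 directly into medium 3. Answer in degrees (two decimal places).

θ_B ≈ 48.00°

n₂/n₁ = tan 43.80° = 0.9590 and n₃/n₂ = tan 49.19° = 1.1581.
n₃/n₁ = 1.1106. Then tan θ_B(1→3) = n₃/n₁, so θ_B(1→3) = arctan(1.1106) = 48.00°.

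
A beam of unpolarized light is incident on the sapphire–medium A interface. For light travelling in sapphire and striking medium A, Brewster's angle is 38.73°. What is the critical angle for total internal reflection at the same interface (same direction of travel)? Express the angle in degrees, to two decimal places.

tan θ_B = n₂/n₁ = tan 38.73° = 0.8020.
Total internal reflection: sin θ_c = n₂/n₁ = 0.8020.
θ_c = arcsin(0.8020) = 53.32°.

θ_c ≈ 53.32°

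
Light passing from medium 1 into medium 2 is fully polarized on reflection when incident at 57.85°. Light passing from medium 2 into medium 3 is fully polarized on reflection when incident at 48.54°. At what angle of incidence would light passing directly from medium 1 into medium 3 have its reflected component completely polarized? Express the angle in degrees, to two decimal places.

tan θ_B(1→2) = n₂/n₁ = tan 57.85° = 1.5911.
tan θ_B(2→3) = n₃/n₂ = tan 48.54° = 1.1319.
n₃/n₁ = 1.8009. Then tan θ_B(1→3) = n₃/n₁, so θ_B(1→3) = arctan(1.8009) = 60.96°.

θ_B ≈ 60.96°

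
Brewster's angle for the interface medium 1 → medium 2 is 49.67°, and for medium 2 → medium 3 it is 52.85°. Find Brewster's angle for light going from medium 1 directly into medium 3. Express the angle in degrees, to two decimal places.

θ_B ≈ 57.25°

tan θ_B(1→2) = n₂/n₁ = tan 49.67° = 1.1779.
tan θ_B(2→3) = n₃/n₂ = tan 52.85° = 1.3198.
So n₃/n₁ = (n₂/n₁)(n₃/n₂) = 1.1779 × 1.3198 = 1.5547.
θ_B(1→3) = arctan(1.5547) = 57.25°.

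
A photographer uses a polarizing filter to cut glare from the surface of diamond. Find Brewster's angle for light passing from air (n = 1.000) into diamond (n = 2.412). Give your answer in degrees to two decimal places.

Here n₂/n₁ = 2.412/1.000 = 2.4120, and Brewster's law gives tan θ_B = n₂/n₁.
θ_B = arctan(2.4120) = 67.48°.

θ_B ≈ 67.48°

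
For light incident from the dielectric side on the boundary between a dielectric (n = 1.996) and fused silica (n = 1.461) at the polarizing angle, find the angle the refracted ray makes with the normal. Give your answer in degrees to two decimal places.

tan θ_B = n₂/n₁ = 1.461/1.996 = 0.7320, so θ_B = 36.20°.
At Brewster's angle the reflected and refracted rays are perpendicular, so θ_t = 90° − θ_B = 90° − 36.20° = 53.80°.

θ_t ≈ 53.80°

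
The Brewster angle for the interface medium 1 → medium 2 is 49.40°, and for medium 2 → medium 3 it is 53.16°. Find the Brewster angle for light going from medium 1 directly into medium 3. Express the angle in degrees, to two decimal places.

Each Brewster angle gives a ratio: n₂/n₁ = tan 49.40° = 1.1667, n₃/n₂ = tan 53.16° = 1.3348.
So n₃/n₁ = (n₂/n₁)(n₃/n₂) = 1.1667 × 1.3348 = 1.5573.
θ_B(1→3) = arctan(1.5573) = 57.29°.

θ_B ≈ 57.29°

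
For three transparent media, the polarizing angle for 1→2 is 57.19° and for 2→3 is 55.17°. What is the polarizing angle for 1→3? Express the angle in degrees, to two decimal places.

θ_B ≈ 65.84°

Each Brewster angle gives a ratio: n₂/n₁ = tan 57.19° = 1.5511, n₃/n₂ = tan 55.17° = 1.4372.
Multiplying, n₃/n₁ = 1.5511 × 1.4372 = 2.2293, and θ_B(1→3) = arctan 2.2293 = 65.84°.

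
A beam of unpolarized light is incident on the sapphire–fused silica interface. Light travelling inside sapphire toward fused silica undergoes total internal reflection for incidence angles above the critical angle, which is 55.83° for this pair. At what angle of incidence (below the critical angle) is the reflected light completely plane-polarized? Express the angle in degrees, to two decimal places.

n₂/n₁ = sin θ_c = sin 55.83° = 0.8274.
tan θ_B equals the same ratio, so θ_B = arctan(0.8274) = 39.60°.

θ_B ≈ 39.60°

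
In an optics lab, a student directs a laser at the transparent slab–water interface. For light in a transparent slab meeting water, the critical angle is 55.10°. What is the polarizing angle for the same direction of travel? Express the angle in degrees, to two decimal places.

sin θ_c = n₂/n₁, so n₂/n₁ = sin 55.10° = 0.8202.
Brewster: tan θ_B = n₂/n₁ = 0.8202.
θ_B = arctan(0.8202) = 39.36°.

θ_B ≈ 39.36°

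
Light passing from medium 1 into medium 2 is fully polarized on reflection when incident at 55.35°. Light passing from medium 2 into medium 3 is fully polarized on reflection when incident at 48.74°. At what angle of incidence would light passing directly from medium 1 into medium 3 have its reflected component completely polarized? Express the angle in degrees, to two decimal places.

tan θ_B(1→2) = n₂/n₁ = tan 55.35° = 1.4469.
tan θ_B(2→3) = n₃/n₂ = tan 48.74° = 1.1399.
Multiplying, n₃/n₁ = 1.4469 × 1.1399 = 1.6493, and θ_B(1→3) = arctan 1.6493 = 58.77°.

θ_B ≈ 58.77°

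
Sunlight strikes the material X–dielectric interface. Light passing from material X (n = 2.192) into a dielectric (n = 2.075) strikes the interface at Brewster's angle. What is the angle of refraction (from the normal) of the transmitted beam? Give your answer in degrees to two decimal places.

tan θ_B = n₂/n₁ = 2.075/2.192 = 0.9466, so θ_B = 43.43°.
The refracted ray is perpendicular to the reflected ray, so θ_t = 90° − θ_B = 46.57°.

θ_t ≈ 46.57°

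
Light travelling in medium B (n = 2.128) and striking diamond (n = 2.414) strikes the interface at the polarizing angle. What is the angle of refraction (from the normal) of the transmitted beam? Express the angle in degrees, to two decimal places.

tan θ_B = n₂/n₁ = 2.414/2.128 = 1.1344, so θ_B = 48.60°.
The refracted ray is perpendicular to the reflected ray, so θ_t = 90° − θ_B = 41.40°.

θ_t ≈ 41.40°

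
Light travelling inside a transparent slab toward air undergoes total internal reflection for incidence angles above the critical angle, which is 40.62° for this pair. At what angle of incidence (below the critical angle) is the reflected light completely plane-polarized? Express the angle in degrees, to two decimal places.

θ_B ≈ 33.07°

n₂/n₁ = sin θ_c = sin 40.62° = 0.6510.
tan θ_B equals the same ratio, so θ_B = arctan(0.6510) = 33.07°.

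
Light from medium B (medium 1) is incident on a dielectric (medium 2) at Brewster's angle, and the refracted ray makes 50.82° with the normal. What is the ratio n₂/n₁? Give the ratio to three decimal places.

θ_B + θ_t = 90°, so θ_B = 90° − 50.82° = 39.18°.
tan θ_B = n₂/n₁, so n₂/n₁ = tan 39.18° = 0.815.

n₂/n₁ ≈ 0.815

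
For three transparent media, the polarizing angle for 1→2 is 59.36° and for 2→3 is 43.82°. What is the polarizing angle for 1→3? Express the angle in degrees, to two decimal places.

n₂/n₁ = tan 59.36° = 1.6882 and n₃/n₂ = tan 43.82° = 0.9596.
n₃/n₁ = 1.6201. Then tan θ_B(1→3) = n₃/n₁, so θ_B(1→3) = arctan(1.6201) = 58.31°.

θ_B ≈ 58.31°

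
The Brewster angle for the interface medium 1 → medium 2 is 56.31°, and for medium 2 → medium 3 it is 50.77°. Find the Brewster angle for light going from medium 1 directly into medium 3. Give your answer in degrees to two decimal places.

θ_B ≈ 61.44°

tan θ_B(1→2) = n₂/n₁ = tan 56.31° = 1.5000.
tan θ_B(2→3) = n₃/n₂ = tan 50.77° = 1.2248.
n₃/n₁ = 1.8372. Then tan θ_B(1→3) = n₃/n₁, so θ_B(1→3) = arctan(1.8372) = 61.44°.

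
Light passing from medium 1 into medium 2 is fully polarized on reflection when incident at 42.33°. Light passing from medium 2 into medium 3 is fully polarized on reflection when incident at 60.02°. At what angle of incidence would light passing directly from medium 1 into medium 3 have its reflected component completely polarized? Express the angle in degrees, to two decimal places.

Each Brewster angle gives a ratio: n₂/n₁ = tan 42.33° = 0.9109, n₃/n₂ = tan 60.02° = 1.7334.
Multiplying, n₃/n₁ = 0.9109 × 1.7334 = 1.5790, and θ_B(1→3) = arctan 1.5790 = 57.65°.

θ_B ≈ 57.65°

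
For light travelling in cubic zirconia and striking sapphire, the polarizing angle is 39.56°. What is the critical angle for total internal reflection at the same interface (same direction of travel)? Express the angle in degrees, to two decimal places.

tan θ_B = n₂/n₁ = tan 39.56° = 0.8261.
Total internal reflection: sin θ_c = n₂/n₁ = 0.8261.
θ_c = arcsin(0.8261) = 55.70°.

θ_c ≈ 55.70°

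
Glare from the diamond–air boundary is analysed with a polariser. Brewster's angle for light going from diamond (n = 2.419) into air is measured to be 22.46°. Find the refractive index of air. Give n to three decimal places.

At Brewster's angle, tan θ_B = n₂/n₁ with n₁ on the incident side (diamond) and n₂ on the transmitted side (air).
n₂ = n₁ tan θ_B = 2.419 × tan 22.46° = 1.000.

n ≈ 1.000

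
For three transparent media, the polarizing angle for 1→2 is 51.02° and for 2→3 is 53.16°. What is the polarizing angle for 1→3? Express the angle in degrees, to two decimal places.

θ_B ≈ 58.77°

n₂/n₁ = tan 51.02° = 1.2358 and n₃/n₂ = tan 53.16° = 1.3348.
n₃/n₁ = 1.6495. Then tan θ_B(1→3) = n₃/n₁, so θ_B(1→3) = arctan(1.6495) = 58.77°.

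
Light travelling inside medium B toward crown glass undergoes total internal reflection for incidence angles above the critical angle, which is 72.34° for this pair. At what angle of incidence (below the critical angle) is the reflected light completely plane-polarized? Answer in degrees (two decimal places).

θ_B ≈ 43.62°

sin θ_c = n₂/n₁, so n₂/n₁ = sin 72.34° = 0.9529.
Brewster: tan θ_B = n₂/n₁ = 0.9529.
θ_B = arctan(0.9529) = 43.62°.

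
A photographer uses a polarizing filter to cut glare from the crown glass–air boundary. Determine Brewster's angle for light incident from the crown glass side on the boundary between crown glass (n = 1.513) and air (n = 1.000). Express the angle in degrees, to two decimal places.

θ_B ≈ 33.46°

Here n₂/n₁ = 1.000/1.513 = 0.6609, and Brewster's law gives tan θ_B = n₂/n₁. Taking the arctangent, θ_B = 33.46°.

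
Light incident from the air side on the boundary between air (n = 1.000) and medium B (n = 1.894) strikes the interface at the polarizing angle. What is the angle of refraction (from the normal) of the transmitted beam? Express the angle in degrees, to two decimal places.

tan θ_B = n₂/n₁ = 1.894/1.000 = 1.8940, so θ_B = 62.17°.
Since θ_B + θ_t = 90° at Brewster incidence, θ_t = 90° − 62.17° = 27.83°.

θ_t ≈ 27.83°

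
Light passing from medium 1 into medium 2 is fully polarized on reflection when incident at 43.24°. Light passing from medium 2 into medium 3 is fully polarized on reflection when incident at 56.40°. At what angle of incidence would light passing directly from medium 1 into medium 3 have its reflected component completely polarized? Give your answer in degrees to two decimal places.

θ_B ≈ 54.76°

Each Brewster angle gives a ratio: n₂/n₁ = tan 43.24° = 0.9404, n₃/n₂ = tan 56.40° = 1.5051.
n₃/n₁ = 1.4154. Then tan θ_B(1→3) = n₃/n₁, so θ_B(1→3) = arctan(1.4154) = 54.76°.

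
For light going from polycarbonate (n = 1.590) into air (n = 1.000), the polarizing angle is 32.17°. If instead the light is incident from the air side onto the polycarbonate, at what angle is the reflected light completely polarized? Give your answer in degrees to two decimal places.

The two Brewster angles are complementary: θ_B' = 90° − θ_B = 90° − 32.17° = 57.83°.

θ_B' ≈ 57.83°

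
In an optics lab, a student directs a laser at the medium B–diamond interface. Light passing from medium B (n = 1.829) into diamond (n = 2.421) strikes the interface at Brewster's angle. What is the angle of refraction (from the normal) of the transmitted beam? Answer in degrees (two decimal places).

θ_t ≈ 37.07°

tan θ_B = n₂/n₁ = 2.421/1.829 = 1.3237, so θ_B = 52.93°.
Since θ_B + θ_t = 90° at Brewster incidence, θ_t = 90° − 52.93° = 37.07°.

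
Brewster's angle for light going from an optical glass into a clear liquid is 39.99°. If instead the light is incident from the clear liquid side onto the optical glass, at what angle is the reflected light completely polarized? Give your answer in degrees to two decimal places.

θ_B' ≈ 50.01°

Reversing the direction swaps n₁ and n₂, so tan θ_B' = 1/tan θ_B and θ_B' = 90° − θ_B.
Hence θ_B' = 90° − 39.99° = 50.01°.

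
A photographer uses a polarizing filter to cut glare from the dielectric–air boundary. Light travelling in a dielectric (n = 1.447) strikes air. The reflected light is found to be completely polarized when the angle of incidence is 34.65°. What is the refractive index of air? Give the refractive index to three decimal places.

n ≈ 1.000

Full polarization of the reflected beam means tan θ_B = n₂/n₁, where n₁ is the incident medium (a dielectric).
n₂ = n₁ tan θ_B = 1.447 × tan 34.65° = 1.000.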